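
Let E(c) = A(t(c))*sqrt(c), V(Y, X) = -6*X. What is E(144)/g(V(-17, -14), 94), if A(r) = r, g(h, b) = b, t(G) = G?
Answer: 864/47 ≈ 18.383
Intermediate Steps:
E(c) = c**(3/2) (E(c) = c*sqrt(c) = c**(3/2))
E(144)/g(V(-17, -14), 94) = 144**(3/2)/94 = 1728*(1/94) = 864/47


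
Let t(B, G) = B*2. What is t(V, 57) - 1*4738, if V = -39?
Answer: -4816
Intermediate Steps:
t(B, G) = 2*B
t(V, 57) - 1*4738 = 2*(-39) - 1*4738 = -78 - 4738 = -4816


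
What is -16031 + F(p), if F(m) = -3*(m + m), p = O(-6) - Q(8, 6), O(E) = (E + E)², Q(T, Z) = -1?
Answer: -16901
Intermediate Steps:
O(E) = 4*E² (O(E) = (2*E)² = 4*E²)
p = 145 (p = 4*(-6)² - 1*(-1) = 4*36 + 1 = 144 + 1 = 145)
F(m) = -6*m
-16031 + F(p) = -16031 - 6*145 = -16031 - 870 = -16901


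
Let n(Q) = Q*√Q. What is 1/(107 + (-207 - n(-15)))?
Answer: -4/535 - 3*I*√15/2675 ≈ -0.0074766 - 0.0043435*I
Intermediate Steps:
n(Q) = Q^(3/2)
1/(107 + (-207 - n(-15))) = 1/(107 + (-207 - (-15)^(3/2))) = 1/(107 + (-207 - (-15)*I*√15)) = 1/(107 + (-207 + 15*I*√15)) = 1/(-100 + 15*I*√15)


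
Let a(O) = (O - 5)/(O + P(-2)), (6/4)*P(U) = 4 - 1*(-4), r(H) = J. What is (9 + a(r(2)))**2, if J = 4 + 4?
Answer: 136161/1600 ≈ 85.101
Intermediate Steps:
J = 8
r(H) = 8
P(U) = 16/3 (P(U) = 2*(4 - 1*(-4))/3 = 2*(4 + 4)/3 = (2/3)*8 = 16/3)
a(O) = (-5 + O)/(16/3 + O) (a(O) = (O - 5)/(O + 16/3) = (-5 + O)/(16/3 + O))
(9 + a(r(2)))**2 = (9 + 3*(-5 + 8)/(16 + 3*8))**2 = (9 + 3*3/(16 + 24))**2 = (9 + 3*3/40)**2 = (9 + 3*(1/40)*3)**2 = (9 + 9/40)**2 = (369/40)**2 = 136161/1600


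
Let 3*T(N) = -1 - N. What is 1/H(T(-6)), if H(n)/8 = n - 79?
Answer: -3/1856 ≈ -0.0016164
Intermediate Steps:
T(N) = -⅓ - N/3 (T(N) = (-1 - N)/3 = -⅓ - N/3)
H(n) = -632 + 8*n (H(n) = 8*(n - 79) = 8*(-79 + n) = -632 + 8*n)
1/H(T(-6)) = 1/(-632 + 8*(-⅓ - ⅓*(-6))) = 1/(-632 + 8*(-⅓ + 2)) = 1/(-632 + 8*(5/3)) = 1/(-632 + 40/3) = 1/(-1856/3) = -3/1856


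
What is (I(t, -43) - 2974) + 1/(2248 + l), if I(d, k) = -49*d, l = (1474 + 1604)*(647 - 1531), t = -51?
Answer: -1291384401/2718704 ≈ -475.00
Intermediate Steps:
l = -2720952 (l = 3078*(-884) = -2720952)
(I(t, -43) - 2974) + 1/(2248 + l) = (-49*(-51) - 2974) + 1/(2248 - 2720952) = (2499 - 2974) + 1/(-2718704) = -475 - 1/2718704 = -1291384401/2718704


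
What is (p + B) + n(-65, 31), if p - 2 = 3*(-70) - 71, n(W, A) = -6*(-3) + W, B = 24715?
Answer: 24389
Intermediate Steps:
n(W, A) = 18 + W
p = -279 (p = 2 + (3*(-70) - 71) = 2 + (-210 - 71) = 2 - 281 = -279)
(p + B) + n(-65, 31) = (-279 + 24715) + (18 - 65) = 24436 - 47 = 24389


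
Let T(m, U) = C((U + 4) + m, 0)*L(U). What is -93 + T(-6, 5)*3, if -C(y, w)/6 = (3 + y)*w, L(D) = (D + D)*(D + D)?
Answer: -93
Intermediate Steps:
L(D) = 4*D² (L(D) = (2*D)*(2*D) = 4*D²)
C(y, w) = -6*w*(3 + y) (C(y, w) = -6*(3 + y)*w = -6*w*(3 + y))
T(m, U) = 0 (T(m, U) = (-6*0*(3 + ((U + 4) + m)))*(4*U²) = (-6*0*(3 + ((4 + U) + m)))*(4*U²) = (-6*0*(3 + (4 + U + m)))*(4*U²) = (-6*0*(7 + U + m))*(4*U²) = 0*(4*U²) = 0)
-93 + T(-6, 5)*3 = -93 + 0*3 = -93 + 0 = -93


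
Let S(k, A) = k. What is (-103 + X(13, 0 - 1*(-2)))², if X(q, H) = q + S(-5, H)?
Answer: 9025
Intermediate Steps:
X(q, H) = -5 + q (X(q, H) = q - 5 = -5 + q)
(-103 + X(13, 0 - 1*(-2)))² = (-103 + (-5 + 13))² = (-103 + 8)² = (-95)² = 9025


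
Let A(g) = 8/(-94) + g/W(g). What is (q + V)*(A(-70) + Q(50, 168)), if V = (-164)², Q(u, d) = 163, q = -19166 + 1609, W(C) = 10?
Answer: 68436192/47 ≈ 1.4561e+6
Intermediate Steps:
q = -17557
V = 26896
A(g) = -4/47 + g/10 (A(g) = 8/(-94) + g/10 = 8*(-1/94) + g*(⅒) = -4/47 + g/10)
(q + V)*(A(-70) + Q(50, 168)) = (-17557 + 26896)*((-4/47 + (⅒)*(-70)) + 163) = 9339*((-4/47 - 7) + 163) = 9339*(-333/47 + 163) = 9339*(7328/47) = 68436192/47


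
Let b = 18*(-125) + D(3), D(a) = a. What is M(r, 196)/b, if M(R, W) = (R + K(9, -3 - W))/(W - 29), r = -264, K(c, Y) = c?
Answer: 85/125083 ≈ 0.00067955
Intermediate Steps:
M(R, W) = (9 + R)/(-29 + W) (M(R, W) = (R + 9)/(W - 29) = (9 + R)/(-29 + W))
b = -2247 (b = 18*(-125) + 3 = -2250 + 3 = -2247)
M(r, 196)/b = ((9 - 264)/(-29 + 196))/(-2247) = (-255/167)*(-1/2247) = ((1/167)*(-255))*(-1/2247) = -255/167*(-1/2247) = 85/125083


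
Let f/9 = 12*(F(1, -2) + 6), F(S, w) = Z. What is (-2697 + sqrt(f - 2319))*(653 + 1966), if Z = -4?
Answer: -7063443 + 2619*I*sqrt(2103) ≈ -7.0634e+6 + 1.201e+5*I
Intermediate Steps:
F(S, w) = -4
f = 216 (f = 9*(12*(-4 + 6)) = 9*(12*2) = 9*24 = 216)
(-2697 + sqrt(f - 2319))*(653 + 1966) = (-2697 + sqrt(216 - 2319))*(653 + 1966) = (-2697 + sqrt(-2103))*2619 = (-2697 + I*sqrt(2103))*2619 = -7063443 + 2619*I*sqrt(2103)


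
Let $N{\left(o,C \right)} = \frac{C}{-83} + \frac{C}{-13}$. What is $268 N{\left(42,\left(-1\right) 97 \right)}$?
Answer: $\frac{2495616}{1079} \approx 2312.9$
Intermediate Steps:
$N{\left(o,C \right)} = - \frac{96 C}{1079}$ ($N{\left(o,C \right)} = C \left(- \frac{1}{83}\right) + C \left(- \frac{1}{13}\right) = - \frac{C}{83} - \frac{C}{13} = - \frac{96 C}{1079}$)
$268 N{\left(42,\left(-1\right) 97 \right)} = 268 \left(- \frac{96 \left(\left(-1\right) 97\right)}{1079}\right) = 268 \left(\left(- \frac{96}{1079}\right) \left(-97\right)\right) = 268 \cdot \frac{9312}{1079} = \frac{2495616}{1079}$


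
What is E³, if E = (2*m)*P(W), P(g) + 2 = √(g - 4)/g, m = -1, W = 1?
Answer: 8*(2 - I*√3)³ ≈ -80.0 - 124.71*I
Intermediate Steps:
P(g) = -2 + √(-4 + g)/g (P(g) = -2 + √(g - 4)/g = -2 + √(-4 + g)/g)
E = 4 - 2*I*√3 (E = (2*(-1))*(-2 + √(-4 + 1)/1) = -2*(-2 + 1*√(-3)) = -2*(-2 + 1*(I*√3)) = -2*(-2 + I*√3) = 4 - 2*I*√3 ≈ 4.0 - 3.4641*I)
E³ = (4 - 2*I*√3)³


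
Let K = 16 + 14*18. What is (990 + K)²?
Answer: 1582564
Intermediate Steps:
K = 268 (K = 16 + 252 = 268)
(990 + K)² = (990 + 268)² = 1258² = 1582564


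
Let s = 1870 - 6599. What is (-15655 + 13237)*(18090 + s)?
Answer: -32306898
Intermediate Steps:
s = -4729
(-15655 + 13237)*(18090 + s) = (-15655 + 13237)*(18090 - 4729) = -2418*13361 = -32306898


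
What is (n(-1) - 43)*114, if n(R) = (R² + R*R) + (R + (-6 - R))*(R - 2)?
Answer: -2622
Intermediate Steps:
n(R) = 12 - 6*R + 2*R² (n(R) = (R² + R²) - 6*(-2 + R) = 2*R² + (12 - 6*R) = 12 - 6*R + 2*R²)
(n(-1) - 43)*114 = ((12 - 6*(-1) + 2*(-1)²) - 43)*114 = ((12 + 6 + 2*1) - 43)*114 = ((12 + 6 + 2) - 43)*114 = (20 - 43)*114 = -23*114 = -2622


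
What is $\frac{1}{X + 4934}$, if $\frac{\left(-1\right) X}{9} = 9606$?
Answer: $- \frac{1}{81520} \approx -1.2267 \cdot 10^{-5}$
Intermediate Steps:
$X = -86454$ ($X = \left(-9\right) 9606 = -86454$)
$\frac{1}{X + 4934} = \frac{1}{-86454 + 4934} = \frac{1}{-81520} = - \frac{1}{81520}$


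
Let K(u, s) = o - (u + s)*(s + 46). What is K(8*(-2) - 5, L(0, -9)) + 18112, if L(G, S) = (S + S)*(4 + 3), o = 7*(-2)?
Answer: 6338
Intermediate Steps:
o = -14
L(G, S) = 14*S (L(G, S) = (2*S)*7 = 14*S)
K(u, s) = -14 - (46 + s)*(s + u) (K(u, s) = -14 - (u + s)*(s + 46) = -14 - (s + u)*(46 + s) = -14 - (46 + s)*(s + u))
K(8*(-2) - 5, L(0, -9)) + 18112 = (-14 - (14*(-9))² - 644*(-9) - 46*(8*(-2) - 5) - 14*(-9)*(8*(-2) - 5)) + 18112 = (-14 - 1*(-126)² - 46*(-126) - 46*(-16 - 5) - 1*(-126)*(-16 - 5)) + 18112 = (-14 - 1*15876 + 5796 - 46*(-21) - 1*(-126)*(-21)) + 18112 = (-14 - 15876 + 5796 + 966 - 2646) + 18112 = -11774 + 18112 = 6338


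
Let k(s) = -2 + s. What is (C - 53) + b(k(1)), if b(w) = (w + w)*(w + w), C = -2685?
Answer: -2734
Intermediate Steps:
b(w) = 4*w**2 (b(w) = (2*w)*(2*w) = 4*w**2)
(C - 53) + b(k(1)) = (-2685 - 53) + 4*(-2 + 1)**2 = -2738 + 4*(-1)**2 = -2738 + 4*1 = -2738 + 4 = -2734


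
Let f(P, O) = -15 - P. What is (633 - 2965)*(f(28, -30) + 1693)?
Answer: -3847800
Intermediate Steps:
(633 - 2965)*(f(28, -30) + 1693) = (633 - 2965)*((-15 - 1*28) + 1693) = -2332*((-15 - 28) + 1693) = -2332*(-43 + 1693) = -2332*1650 = -3847800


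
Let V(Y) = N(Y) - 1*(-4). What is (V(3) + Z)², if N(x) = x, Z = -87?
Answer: 6400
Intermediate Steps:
V(Y) = 4 + Y (V(Y) = Y - 1*(-4) = Y + 4 = 4 + Y)
(V(3) + Z)² = ((4 + 3) - 87)² = (7 - 87)² = (-80)² = 6400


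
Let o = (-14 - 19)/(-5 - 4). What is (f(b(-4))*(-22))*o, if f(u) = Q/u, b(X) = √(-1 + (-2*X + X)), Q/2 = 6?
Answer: -968*√3/3 ≈ -558.88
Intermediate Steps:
Q = 12 (Q = 2*6 = 12)
b(X) = √(-1 - X)
f(u) = 12/u
o = 11/3 (o = -33/(-9) = -33*(-⅑) = 11/3 ≈ 3.6667)
(f(b(-4))*(-22))*o = ((12/(√(-1 - 1*(-4))))*(-22))*(11/3) = ((12/(√(-1 + 4)))*(-22))*(11/3) = ((12/(√3))*(-22))*(11/3) = ((12*(√3/3))*(-22))*(11/3) = ((4*√3)*(-22))*(11/3) = -88*√3*(11/3) = -968*√3/3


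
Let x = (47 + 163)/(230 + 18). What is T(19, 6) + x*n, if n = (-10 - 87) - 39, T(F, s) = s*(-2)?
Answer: -3942/31 ≈ -127.16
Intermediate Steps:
T(F, s) = -2*s
x = 105/124 (x = 210/248 = 210*(1/248) = 105/124 ≈ 0.84677)
n = -136 (n = -97 - 39 = -136)
T(19, 6) + x*n = -2*6 + (105/124)*(-136) = -12 - 3570/31 = -3942/31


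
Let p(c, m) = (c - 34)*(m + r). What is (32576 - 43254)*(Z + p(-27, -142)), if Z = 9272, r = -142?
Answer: -283992088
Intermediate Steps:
p(c, m) = (-142 + m)*(-34 + c) (p(c, m) = (c - 34)*(m - 142) = (-34 + c)*(-142 + m) = (-142 + m)*(-34 + c))
(32576 - 43254)*(Z + p(-27, -142)) = (32576 - 43254)*(9272 + (4828 - 142*(-27) - 34*(-142) - 27*(-142))) = -10678*(9272 + (4828 + 3834 + 4828 + 3834)) = -10678*(9272 + 17324) = -10678*26596 = -283992088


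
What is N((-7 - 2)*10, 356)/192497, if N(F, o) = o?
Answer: 356/192497 ≈ 0.0018494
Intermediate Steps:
N((-7 - 2)*10, 356)/192497 = 356/192497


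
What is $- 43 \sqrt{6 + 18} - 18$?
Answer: $-18 - 86 \sqrt{6} \approx -228.66$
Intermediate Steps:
$- 43 \sqrt{6 + 18} - 18 = - 43 \sqrt{24} - 18 = - 43 \cdot 2 \sqrt{6} - 18 = - 86 \sqrt{6} - 18 = -18 - 86 \sqrt{6}$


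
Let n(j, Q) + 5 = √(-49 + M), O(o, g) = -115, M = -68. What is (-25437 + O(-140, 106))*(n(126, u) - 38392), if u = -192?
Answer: 981120144 - 76656*I*√13 ≈ 9.8112e+8 - 2.7639e+5*I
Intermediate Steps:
n(j, Q) = -5 + 3*I*√13 (n(j, Q) = -5 + √(-49 - 68) = -5 + √(-117) = -5 + 3*I*√13)
(-25437 + O(-140, 106))*(n(126, u) - 38392) = (-25437 - 115)*((-5 + 3*I*√13) - 38392) = -25552*(-38397 + 3*I*√13) = 981120144 - 76656*I*√13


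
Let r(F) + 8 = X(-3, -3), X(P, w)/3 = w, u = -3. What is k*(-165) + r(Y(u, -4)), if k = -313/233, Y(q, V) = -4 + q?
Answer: 47684/233 ≈ 204.65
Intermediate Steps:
k = -313/233 (k = -313*1/233 = -313/233 ≈ -1.3433)
X(P, w) = 3*w
r(F) = -17 (r(F) = -8 + 3*(-3) = -8 - 9 = -17)
k*(-165) + r(Y(u, -4)) = -313/233*(-165) - 17 = 51645/233 - 17 = 47684/233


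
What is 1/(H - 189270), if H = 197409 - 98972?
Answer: -1/90833 ≈ -1.1009e-5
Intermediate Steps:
H = 98437
1/(H - 189270) = 1/(98437 - 189270) = 1/(-90833) = -1/90833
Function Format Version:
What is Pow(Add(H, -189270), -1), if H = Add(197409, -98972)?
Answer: Rational(-1, 90833) ≈ -1.1009e-5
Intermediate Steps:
H = 98437
Pow(Add(H, -189270), -1) = Pow(Add(98437, -189270), -1) = Pow(-90833, -1) = Rational(-1, 90833)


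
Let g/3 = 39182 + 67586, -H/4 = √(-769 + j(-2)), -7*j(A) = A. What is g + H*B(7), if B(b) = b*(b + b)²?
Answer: 320304 - 784*I*√37667 ≈ 3.203e+5 - 1.5216e+5*I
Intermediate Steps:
j(A) = -A/7
H = -4*I*√37667/7 (H = -4*√(-769 - ⅐*(-2)) = -4*√(-769 + 2/7) = -4*I*√37667/7 ≈ -110.9*I)
B(b) = 4*b³ (B(b) = b*(2*b)² = b*(4*b²) = 4*b³)
g = 320304 (g = 3*(39182 + 67586) = 3*106768 = 320304)
g + H*B(7) = 320304 + (-4*I*√37667/7)*(4*7³) = 320304 + (-4*I*√37667/7)*(4*343) = 320304 - 4*I*√37667/7*1372 = 320304 - 784*I*√37667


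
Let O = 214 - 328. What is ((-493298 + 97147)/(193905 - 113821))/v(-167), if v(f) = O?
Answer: 396151/9129576 ≈ 0.043392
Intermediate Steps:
O = -114
v(f) = -114
((-493298 + 97147)/(193905 - 113821))/v(-167) = ((-493298 + 97147)/(193905 - 113821))/(-114) = -396151/80084*(-1/114) = 396151/9129576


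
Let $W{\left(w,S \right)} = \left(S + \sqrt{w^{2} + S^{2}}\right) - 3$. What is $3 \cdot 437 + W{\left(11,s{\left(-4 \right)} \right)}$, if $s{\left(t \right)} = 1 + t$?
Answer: $1305 + \sqrt{130} \approx 1316.4$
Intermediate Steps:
$W{\left(w,S \right)} = -3 + S + \sqrt{S^{2} + w^{2}}$ ($W{\left(w,S \right)} = \left(S + \sqrt{S^{2} + w^{2}}\right) - 3 = -3 + S + \sqrt{S^{2} + w^{2}}$)
$3 \cdot 437 + W{\left(11,s{\left(-4 \right)} \right)} = 3 \cdot 437 + \left(-3 + \left(1 - 4\right) + \sqrt{\left(1 - 4\right)^{2} + 11^{2}}\right) = 1311 - \left(6 - \sqrt{\left(-3\right)^{2} + 121}\right) = 1311 - \left(6 - \sqrt{9 + 121}\right) = 1311 - \left(6 - \sqrt{130}\right) = 1305 + \sqrt{130}$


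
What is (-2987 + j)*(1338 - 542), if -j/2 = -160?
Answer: -2122932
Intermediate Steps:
j = 320 (j = -2*(-160) = 320)
(-2987 + j)*(1338 - 542) = (-2987 + 320)*(1338 - 542) = -2667*796 = -2122932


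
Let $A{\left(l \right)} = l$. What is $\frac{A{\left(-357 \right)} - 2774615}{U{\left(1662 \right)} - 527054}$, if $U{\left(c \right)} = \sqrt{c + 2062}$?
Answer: $\frac{182820011561}{34723239399} + \frac{4856201 \sqrt{19}}{34723239399} \approx 5.2657$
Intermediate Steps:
$U{\left(c \right)} = \sqrt{2062 + c}$
$\frac{A{\left(-357 \right)} - 2774615}{U{\left(1662 \right)} - 527054} = \frac{-357 - 2774615}{\sqrt{2062 + 1662} - 527054} = - \frac{2774972}{\sqrt{3724} - 527054} = - \frac{2774972}{14 \sqrt{19} - 527054} = - \frac{2774972}{-527054 + 14 \sqrt{19}}$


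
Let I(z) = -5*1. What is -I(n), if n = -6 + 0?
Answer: 5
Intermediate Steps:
n = -6
I(z) = -5
-I(n) = -1*(-5) = 5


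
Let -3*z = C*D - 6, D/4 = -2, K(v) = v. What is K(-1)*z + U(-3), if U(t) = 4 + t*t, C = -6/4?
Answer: 15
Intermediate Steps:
C = -3/2 (C = -6*¼ = -3/2 ≈ -1.5000)
D = -8 (D = 4*(-2) = -8)
U(t) = 4 + t²
z = -2 (z = -(-3/2*(-8) - 6)/3 = -(12 - 6)/3 = -⅓*6 = -2)
K(-1)*z + U(-3) = -1*(-2) + (4 + (-3)²) = 2 + (4 + 9) = 2 + 13 = 15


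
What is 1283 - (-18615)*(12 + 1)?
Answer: 243278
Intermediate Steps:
1283 - (-18615)*(12 + 1) = 1283 - (-18615)*13 = 1283 - 1095*(-221) = 1283 + 241995 = 243278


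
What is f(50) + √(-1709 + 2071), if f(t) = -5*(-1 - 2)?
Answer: 15 + √362 ≈ 34.026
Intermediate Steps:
f(t) = 15 (f(t) = -5*(-3) = 15)
f(50) + √(-1709 + 2071) = 15 + √(-1709 + 2071) = 15 + √362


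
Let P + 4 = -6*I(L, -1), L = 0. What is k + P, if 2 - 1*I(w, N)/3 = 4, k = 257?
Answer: 289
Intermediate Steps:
I(w, N) = -6 (I(w, N) = 6 - 3*4 = 6 - 12 = -6)
P = 32 (P = -4 - 6*(-6) = -4 + 36 = 32)
k + P = 257 + 32 = 289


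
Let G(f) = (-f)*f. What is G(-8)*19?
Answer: -1216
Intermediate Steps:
G(f) = -f²
G(-8)*19 = -1*(-8)²*19 = -1*64*19 = -64*19 = -1216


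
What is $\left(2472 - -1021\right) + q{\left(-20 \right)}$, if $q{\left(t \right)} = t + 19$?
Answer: $3492$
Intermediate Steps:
$q{\left(t \right)} = 19 + t$
$\left(2472 - -1021\right) + q{\left(-20 \right)} = \left(2472 - -1021\right) + \left(19 - 20\right) = \left(2472 + 1021\right) - 1 = 3493 - 1 = 3492$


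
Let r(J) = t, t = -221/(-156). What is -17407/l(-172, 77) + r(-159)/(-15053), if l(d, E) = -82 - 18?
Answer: 196520572/1128975 ≈ 174.07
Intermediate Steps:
l(d, E) = -100
t = 17/12 (t = -221*(-1/156) = 17/12 ≈ 1.4167)
r(J) = 17/12
-17407/l(-172, 77) + r(-159)/(-15053) = -17407/(-100) + (17/12)/(-15053) = -17407*(-1/100) + (17/12)*(-1/15053) = 17407/100 - 17/180636 = 196520572/1128975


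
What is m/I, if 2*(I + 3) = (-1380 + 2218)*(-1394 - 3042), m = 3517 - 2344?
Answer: -1173/1858687 ≈ -0.00063109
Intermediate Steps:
m = 1173
I = -1858687 (I = -3 + ((-1380 + 2218)*(-1394 - 3042))/2 = -3 + (838*(-4436))/2 = -3 + (½)*(-3717368) = -3 - 1858684 = -1858687)
m/I = 1173/(-1858687) = 1173*(-1/1858687) = -1173/1858687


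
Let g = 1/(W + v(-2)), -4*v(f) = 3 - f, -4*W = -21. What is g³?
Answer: 1/64 ≈ 0.015625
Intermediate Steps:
W = 21/4 (W = -¼*(-21) = 21/4 ≈ 5.2500)
v(f) = -¾ + f/4 (v(f) = -(3 - f)/4 = -¾ + f/4)
g = ¼ (g = 1/(21/4 + (-¾ + (¼)*(-2))) = 1/(21/4 + (-¾ - ½)) = 1/(21/4 - 5/4) = 1/4 = ¼ ≈ 0.25000)
g³ = (¼)³ = 1/64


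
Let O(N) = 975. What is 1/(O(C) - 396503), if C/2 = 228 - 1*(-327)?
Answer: -1/395528 ≈ -2.5283e-6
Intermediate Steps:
C = 1110 (C = 2*(228 - 1*(-327)) = 2*(228 + 327) = 2*555 = 1110)
1/(O(C) - 396503) = 1/(975 - 396503) = 1/(-395528) = -1/395528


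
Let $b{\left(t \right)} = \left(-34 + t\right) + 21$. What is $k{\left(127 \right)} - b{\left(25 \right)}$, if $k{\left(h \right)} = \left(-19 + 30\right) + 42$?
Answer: $41$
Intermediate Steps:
$k{\left(h \right)} = 53$ ($k{\left(h \right)} = 11 + 42 = 53$)
$b{\left(t \right)} = -13 + t$
$k{\left(127 \right)} - b{\left(25 \right)} = 53 - \left(-13 + 25\right) = 53 - 12 = 41$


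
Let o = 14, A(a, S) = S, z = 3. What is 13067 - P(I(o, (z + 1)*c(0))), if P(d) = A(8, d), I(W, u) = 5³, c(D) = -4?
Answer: 12942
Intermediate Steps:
I(W, u) = 125
P(d) = d
13067 - P(I(o, (z + 1)*c(0))) = 13067 - 1*125 = 13067 - 125 = 12942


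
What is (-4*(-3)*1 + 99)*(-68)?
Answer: -7548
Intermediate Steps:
(-4*(-3)*1 + 99)*(-68) = (12*1 + 99)*(-68) = (12 + 99)*(-68) = 111*(-68) = -7548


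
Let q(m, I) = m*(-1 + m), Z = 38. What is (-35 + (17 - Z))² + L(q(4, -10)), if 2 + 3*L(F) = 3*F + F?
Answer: 9454/3 ≈ 3151.3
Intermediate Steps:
L(F) = -⅔ + 4*F/3 (L(F) = -⅔ + (3*F + F)/3 = -⅔ + (4*F)/3 = -⅔ + 4*F/3)
(-35 + (17 - Z))² + L(q(4, -10)) = (-35 + (17 - 1*38))² + (-⅔ + 4*(4*(-1 + 4))/3) = (-35 + (17 - 38))² + (-⅔ + 4*(4*3)/3) = (-35 - 21)² + (-⅔ + (4/3)*12) = (-56)² + (-⅔ + 16) = 3136 + 46/3 = 9454/3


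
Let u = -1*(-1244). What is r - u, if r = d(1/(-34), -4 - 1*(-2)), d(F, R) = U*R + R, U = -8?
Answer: -1230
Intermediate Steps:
d(F, R) = -7*R (d(F, R) = -8*R + R = -7*R)
r = 14 (r = -7*(-4 - 1*(-2)) = -7*(-4 + 2) = -7*(-2) = 14)
u = 1244
r - u = 14 - 1*1244 = 14 - 1244 = -1230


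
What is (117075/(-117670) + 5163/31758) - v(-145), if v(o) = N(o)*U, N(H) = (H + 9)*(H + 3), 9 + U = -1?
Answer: 1718284166918/8897533 ≈ 1.9312e+5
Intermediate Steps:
U = -10 (U = -9 - 1 = -10)
N(H) = (3 + H)*(9 + H) (N(H) = (9 + H)*(3 + H) = (3 + H)*(9 + H))
v(o) = -270 - 120*o - 10*o**2 (v(o) = (27 + o**2 + 12*o)*(-10) = -270 - 120*o - 10*o**2)
(117075/(-117670) + 5163/31758) - v(-145) = (117075/(-117670) + 5163/31758) - (-270 - 120*(-145) - 10*(-145)**2) = (117075*(-1/117670) + 5163*(1/31758)) - (-270 + 17400 - 10*21025) = (-3345/3362 + 1721/10586) - (-270 + 17400 - 210250) = -7406042/8897533 - 1*(-193120) = -7406042/8897533 + 193120 = 1718284166918/8897533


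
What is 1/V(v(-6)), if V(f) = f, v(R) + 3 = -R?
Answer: ⅓ ≈ 0.33333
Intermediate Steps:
v(R) = -3 - R
1/V(v(-6)) = 1/(-3 - 1*(-6)) = 1/(-3 + 6) = 1/3 = ⅓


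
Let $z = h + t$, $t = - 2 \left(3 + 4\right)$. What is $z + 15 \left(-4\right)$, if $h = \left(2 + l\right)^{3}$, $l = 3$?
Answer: $51$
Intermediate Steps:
$t = -14$ ($t = \left(-2\right) 7 = -14$)
$h = 125$ ($h = \left(2 + 3\right)^{3} = 5^{3} = 125$)
$z = 111$ ($z = 125 - 14 = 111$)
$z + 15 \left(-4\right) = 111 + 15 \left(-4\right) = 111 - 60 = 51$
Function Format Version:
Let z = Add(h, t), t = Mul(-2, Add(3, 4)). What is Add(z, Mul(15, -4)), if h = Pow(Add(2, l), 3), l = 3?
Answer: 51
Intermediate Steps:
t = -14 (t = Mul(-2, 7) = -14)
h = 125 (h = Pow(Add(2, 3), 3) = Pow(5, 3) = 125)
z = 111 (z = Add(125, -14) = 111)
Add(z, Mul(15, -4)) = Add(111, Mul(15, -4)) = Add(111, -60) = 51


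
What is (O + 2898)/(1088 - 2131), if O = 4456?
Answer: -7354/1043 ≈ -7.0508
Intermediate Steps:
(O + 2898)/(1088 - 2131) = (4456 + 2898)/(1088 - 2131) = 7354/(-1043) = 7354*(-1/1043) = -7354/1043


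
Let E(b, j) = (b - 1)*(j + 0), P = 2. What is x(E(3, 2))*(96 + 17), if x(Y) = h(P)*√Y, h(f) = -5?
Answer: -1130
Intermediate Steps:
E(b, j) = j*(-1 + b) (E(b, j) = (-1 + b)*j = j*(-1 + b))
x(Y) = -5*√Y
x(E(3, 2))*(96 + 17) = (-5*√2*√(-1 + 3))*(96 + 17) = -5*√(2*2)*113 = -5*√4*113 = -5*2*113 = -10*113 = -1130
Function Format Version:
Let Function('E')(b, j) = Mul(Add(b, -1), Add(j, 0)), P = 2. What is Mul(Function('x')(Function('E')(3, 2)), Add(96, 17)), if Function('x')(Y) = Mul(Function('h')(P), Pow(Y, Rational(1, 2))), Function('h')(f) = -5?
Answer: -1130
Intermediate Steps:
Function('E')(b, j) = Mul(j, Add(-1, b)) (Function('E')(b, j) = Mul(Add(-1, b), j) = Mul(j, Add(-1, b)))
Function('x')(Y) = Mul(-5, Pow(Y, Rational(1, 2)))
Mul(Function('x')(Function('E')(3, 2)), Add(96, 17)) = Mul(Mul(-5, Pow(Mul(2, Add(-1, 3)), Rational(1, 2))), Add(96, 17)) = Mul(Mul(-5, Pow(Mul(2, 2), Rational(1, 2))), 113) = Mul(Mul(-5, Pow(4, Rational(1, 2))), 113) = Mul(Mul(-5, 2), 113) = Mul(-10, 113) = -1130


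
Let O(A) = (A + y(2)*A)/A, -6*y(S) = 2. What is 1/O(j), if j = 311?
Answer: 3/2 ≈ 1.5000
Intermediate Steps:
y(S) = -1/3 (y(S) = -1/6*2 = -1/3)
O(A) = 2/3 (O(A) = (A - A/3)/A = (2*A/3)/A = 2/3)
1/O(j) = 1/(2/3) = 3/2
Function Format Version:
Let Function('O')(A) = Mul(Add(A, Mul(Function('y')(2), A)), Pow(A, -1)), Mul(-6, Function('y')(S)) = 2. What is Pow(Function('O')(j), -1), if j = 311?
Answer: Rational(3, 2) ≈ 1.5000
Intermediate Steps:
Function('y')(S) = Rational(-1, 3) (Function('y')(S) = Mul(Rational(-1, 6), 2) = Rational(-1, 3))
Function('O')(A) = Rational(2, 3) (Function('O')(A) = Mul(Add(A, Mul(Rational(-1, 3), A)), Pow(A, -1)) = Mul(Mul(Rational(2, 3), A), Pow(A, -1)) = Rational(2, 3))
Pow(Function('O')(j), -1) = Pow(Rational(2, 3), -1) = Rational(3, 2)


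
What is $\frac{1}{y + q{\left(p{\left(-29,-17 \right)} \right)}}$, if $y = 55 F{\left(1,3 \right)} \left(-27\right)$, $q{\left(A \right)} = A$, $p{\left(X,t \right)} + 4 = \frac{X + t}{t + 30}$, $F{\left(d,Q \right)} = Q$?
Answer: $- \frac{13}{58013} \approx -0.00022409$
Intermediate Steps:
$p{\left(X,t \right)} = -4 + \frac{X + t}{30 + t}$ ($p{\left(X,t \right)} = -4 + \frac{X + t}{t + 30} = -4 + \frac{X + t}{30 + t}$)
$y = -4455$ ($y = 55 \cdot 3 \left(-27\right) = 165 \left(-27\right) = -4455$)
$\frac{1}{y + q{\left(p{\left(-29,-17 \right)} \right)}} = \frac{1}{-4455 + \frac{-120 - 29 - -51}{30 - 17}} = \frac{1}{-4455 + \frac{-120 - 29 + 51}{13}} = \frac{1}{-4455 + \frac{1}{13} \left(-98\right)} = \frac{1}{-4455 - \frac{98}{13}} = \frac{1}{- \frac{58013}{13}} = - \frac{13}{58013}$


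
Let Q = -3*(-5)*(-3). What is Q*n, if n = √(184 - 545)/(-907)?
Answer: 855*I/907 ≈ 0.94267*I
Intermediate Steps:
Q = -45 (Q = 15*(-3) = -45)
n = -19*I/907 (n = √(-361)*(-1/907) = (19*I)*(-1/907) = -19*I/907 ≈ -0.020948*I)
Q*n = -(-855)*I/907 = 855*I/907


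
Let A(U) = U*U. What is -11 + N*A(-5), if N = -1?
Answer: -36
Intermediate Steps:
A(U) = U**2
-11 + N*A(-5) = -11 - 1*(-5)**2 = -11 - 1*25 = -11 - 25 = -36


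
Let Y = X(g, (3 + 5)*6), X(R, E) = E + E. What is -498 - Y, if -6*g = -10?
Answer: -594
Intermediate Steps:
g = 5/3 (g = -1/6*(-10) = 5/3 ≈ 1.6667)
X(R, E) = 2*E
Y = 96 (Y = 2*((3 + 5)*6) = 2*(8*6) = 2*48 = 96)
-498 - Y = -498 - 1*96 = -498 - 96 = -594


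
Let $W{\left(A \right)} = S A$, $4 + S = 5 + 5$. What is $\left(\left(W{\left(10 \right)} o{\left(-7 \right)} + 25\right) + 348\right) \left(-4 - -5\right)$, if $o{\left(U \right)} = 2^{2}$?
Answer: $613$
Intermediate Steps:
$o{\left(U \right)} = 4$
$S = 6$ ($S = -4 + \left(5 + 5\right) = -4 + 10 = 6$)
$W{\left(A \right)} = 6 A$
$\left(\left(W{\left(10 \right)} o{\left(-7 \right)} + 25\right) + 348\right) \left(-4 - -5\right) = \left(\left(6 \cdot 10 \cdot 4 + 25\right) + 348\right) \left(-4 - -5\right) = \left(\left(60 \cdot 4 + 25\right) + 348\right) \left(-4 + 5\right) = \left(\left(240 + 25\right) + 348\right) 1 = \left(265 + 348\right) 1 = 613 \cdot 1 = 613$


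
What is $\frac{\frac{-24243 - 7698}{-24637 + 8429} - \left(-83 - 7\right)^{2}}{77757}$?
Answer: $- \frac{43750953}{420095152} \approx -0.10415$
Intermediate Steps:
$\frac{\frac{-24243 - 7698}{-24637 + 8429} - \left(-83 - 7\right)^{2}}{77757} = \left(- \frac{31941}{-16208} - \left(-90\right)^{2}\right) \frac{1}{77757} = \left(\left(-31941\right) \left(- \frac{1}{16208}\right) - 8100\right) \frac{1}{77757} = \left(\frac{31941}{16208} - 8100\right) \frac{1}{77757} = \left(- \frac{131252859}{16208}\right) \frac{1}{77757} = - \frac{43750953}{420095152}$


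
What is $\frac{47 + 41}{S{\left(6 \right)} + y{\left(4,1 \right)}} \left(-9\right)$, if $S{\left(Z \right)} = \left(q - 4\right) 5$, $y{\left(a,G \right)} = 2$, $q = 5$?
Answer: $- \frac{792}{7} \approx -113.14$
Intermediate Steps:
$S{\left(Z \right)} = 5$ ($S{\left(Z \right)} = \left(5 - 4\right) 5 = 1 \cdot 5 = 5$)
$\frac{47 + 41}{S{\left(6 \right)} + y{\left(4,1 \right)}} \left(-9\right) = \frac{47 + 41}{5 + 2} \left(-9\right) = \frac{88}{7} \left(-9\right) = - \frac{792}{7}$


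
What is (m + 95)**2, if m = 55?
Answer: 22500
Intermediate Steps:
(m + 95)**2 = (55 + 95)**2 = 150**2 = 22500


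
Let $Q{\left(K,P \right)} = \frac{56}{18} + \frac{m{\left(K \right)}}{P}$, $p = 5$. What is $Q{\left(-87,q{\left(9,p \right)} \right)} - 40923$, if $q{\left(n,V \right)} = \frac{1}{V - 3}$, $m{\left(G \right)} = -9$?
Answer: $- \frac{368441}{9} \approx -40938.0$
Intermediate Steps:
$q{\left(n,V \right)} = \frac{1}{-3 + V}$
$Q{\left(K,P \right)} = \frac{28}{9} - \frac{9}{P}$ ($Q{\left(K,P \right)} = \frac{56}{18} - \frac{9}{P} = 56 \cdot \frac{1}{18} - \frac{9}{P} = \frac{28}{9} - \frac{9}{P}$)
$Q{\left(-87,q{\left(9,p \right)} \right)} - 40923 = \left(\frac{28}{9} - \frac{9}{\frac{1}{-3 + 5}}\right) - 40923 = \left(\frac{28}{9} - \frac{9}{\frac{1}{2}}\right) - 40923 = \left(\frac{28}{9} - 9 \frac{1}{\frac{1}{2}}\right) - 40923 = \left(\frac{28}{9} - 18\right) - 40923 = - \frac{134}{9} - 40923 = - \frac{368441}{9}$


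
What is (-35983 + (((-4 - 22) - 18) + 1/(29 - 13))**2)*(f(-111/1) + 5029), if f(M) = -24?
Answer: -43630782195/256 ≈ -1.7043e+8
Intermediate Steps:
(-35983 + (((-4 - 22) - 18) + 1/(29 - 13))**2)*(f(-111/1) + 5029) = (-35983 + (((-4 - 22) - 18) + 1/(29 - 13))**2)*(-24 + 5029) = (-35983 + ((-26 - 18) + 1/16)**2)*5005 = (-35983 + (-44 + 1/16)**2)*5005 = (-35983 + (-703/16)**2)*5005 = (-35983 + 494209/256)*5005 = -8717439/256*5005 = -43630782195/256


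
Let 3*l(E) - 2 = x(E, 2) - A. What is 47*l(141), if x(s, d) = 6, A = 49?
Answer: -1927/3 ≈ -642.33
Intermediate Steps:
l(E) = -41/3 (l(E) = ⅔ + (6 - 1*49)/3 = ⅔ + (6 - 49)/3 = ⅔ + (⅓)*(-43) = ⅔ - 43/3 = -41/3)
47*l(141) = 47*(-41/3) = -1927/3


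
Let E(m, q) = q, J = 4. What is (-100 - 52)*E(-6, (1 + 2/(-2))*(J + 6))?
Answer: 0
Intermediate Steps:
(-100 - 52)*E(-6, (1 + 2/(-2))*(J + 6)) = (-100 - 52)*((1 + 2/(-2))*(4 + 6)) = -152*(1 + 2*(-1/2))*10 = -152*(1 - 1)*10 = -0*10 = -152*0 = 0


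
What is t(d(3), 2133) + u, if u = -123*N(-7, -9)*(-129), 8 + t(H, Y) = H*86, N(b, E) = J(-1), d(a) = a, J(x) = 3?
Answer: 47851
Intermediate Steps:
N(b, E) = 3
t(H, Y) = -8 + 86*H (t(H, Y) = -8 + H*86 = -8 + 86*H)
u = 47601 (u = -123*3*(-129) = -369*(-129) = 47601)
t(d(3), 2133) + u = (-8 + 86*3) + 47601 = (-8 + 258) + 47601 = 250 + 47601 = 47851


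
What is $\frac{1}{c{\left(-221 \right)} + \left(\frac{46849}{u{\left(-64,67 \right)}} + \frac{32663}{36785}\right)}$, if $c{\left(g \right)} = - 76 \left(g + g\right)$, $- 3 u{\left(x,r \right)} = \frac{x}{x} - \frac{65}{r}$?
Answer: $- \frac{73570}{343920004699} \approx -2.1392 \cdot 10^{-7}$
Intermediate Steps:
$u{\left(x,r \right)} = - \frac{1}{3} + \frac{65}{3 r}$ ($u{\left(x,r \right)} = - \frac{\frac{x}{x} - \frac{65}{r}}{3} = - \frac{1 - \frac{65}{r}}{3} = - \frac{1}{3} + \frac{65}{3 r}$)
$c{\left(g \right)} = - 152 g$ ($c{\left(g \right)} = - 76 \cdot 2 g = - 152 g$)
$\frac{1}{c{\left(-221 \right)} + \left(\frac{46849}{u{\left(-64,67 \right)}} + \frac{32663}{36785}\right)} = \frac{1}{\left(-152\right) \left(-221\right) + \left(\frac{46849}{\frac{1}{3} \cdot \frac{1}{67} \left(65 - 67\right)} + \frac{32663}{36785}\right)} = \frac{1}{33592 + \left(\frac{46849}{\frac{1}{3} \cdot \frac{1}{67} \left(65 - 67\right)} + 32663 \cdot \frac{1}{36785}\right)} = \frac{1}{33592 + \left(\frac{46849}{\frac{1}{3} \cdot \frac{1}{67} \left(-2\right)} + \frac{32663}{36785}\right)} = \frac{1}{33592 + \left(\frac{46849}{- \frac{2}{201}} + \frac{32663}{36785}\right)} = \frac{1}{33592 + \left(46849 \left(- \frac{201}{2}\right) + \frac{32663}{36785}\right)} = \frac{1}{33592 + \left(- \frac{9416649}{2} + \frac{32663}{36785}\right)} = \frac{1}{33592 - \frac{346391368139}{73570}} = \frac{1}{- \frac{343920004699}{73570}} = - \frac{73570}{343920004699}$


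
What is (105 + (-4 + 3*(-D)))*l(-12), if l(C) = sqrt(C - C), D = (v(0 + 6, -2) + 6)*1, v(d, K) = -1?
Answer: 0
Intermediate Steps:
D = 5 (D = (-1 + 6)*1 = 5*1 = 5)
l(C) = 0 (l(C) = sqrt(0) = 0)
(105 + (-4 + 3*(-D)))*l(-12) = (105 + (-4 + 3*(-1*5)))*0 = (105 + (-4 + 3*(-5)))*0 = (105 + (-4 - 15))*0 = (105 - 19)*0 = 86*0 = 0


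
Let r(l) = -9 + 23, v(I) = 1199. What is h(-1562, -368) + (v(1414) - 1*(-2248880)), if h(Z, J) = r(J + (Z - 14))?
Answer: 2250093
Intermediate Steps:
r(l) = 14
h(Z, J) = 14
h(-1562, -368) + (v(1414) - 1*(-2248880)) = 14 + (1199 - 1*(-2248880)) = 14 + (1199 + 2248880) = 14 + 2250079 = 2250093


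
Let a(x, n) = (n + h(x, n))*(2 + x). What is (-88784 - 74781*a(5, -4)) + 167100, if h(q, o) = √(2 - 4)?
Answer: 2172184 - 523467*I*√2 ≈ 2.1722e+6 - 7.4029e+5*I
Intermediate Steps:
h(q, o) = I*√2 (h(q, o) = √(-2) = I*√2)
a(x, n) = (2 + x)*(n + I*√2) (a(x, n) = (n + I*√2)*(2 + x) = (2 + x)*(n + I*√2))
(-88784 - 74781*a(5, -4)) + 167100 = (-88784 - 74781*(2*(-4) - 4*5 + 2*I*√2 + I*5*√2)) + 167100 = (-88784 - 74781*(-8 - 20 + 2*I*√2 + 5*I*√2)) + 167100 = (-88784 - 74781*(-28 + 7*I*√2)) + 167100 = (-88784 + (2093868 - 523467*I*√2)) + 167100 = (2005084 - 523467*I*√2) + 167100 = 2172184 - 523467*I*√2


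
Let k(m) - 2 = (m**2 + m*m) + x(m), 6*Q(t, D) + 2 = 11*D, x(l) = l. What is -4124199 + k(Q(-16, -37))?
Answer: -37034746/9 ≈ -4.1150e+6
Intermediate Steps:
Q(t, D) = -1/3 + 11*D/6 (Q(t, D) = -1/3 + (11*D)/6 = -1/3 + 11*D/6)
k(m) = 2 + m + 2*m**2 (k(m) = 2 + ((m**2 + m*m) + m) = 2 + ((m**2 + m**2) + m) = 2 + (2*m**2 + m) = 2 + (m + 2*m**2) = 2 + m + 2*m**2)
-4124199 + k(Q(-16, -37)) = -4124199 + (2 + (-1/3 + (11/6)*(-37)) + 2*(-1/3 + (11/6)*(-37))**2) = -4124199 + (2 + (-1/3 - 407/6) + 2*(-1/3 - 407/6)**2) = -4124199 + (2 - 409/6 + 2*(-409/6)**2) = -4124199 + (2 - 409/6 + 2*(167281/36)) = -4124199 + (2 - 409/6 + 167281/18) = -4124199 + 83045/9 = -37034746/9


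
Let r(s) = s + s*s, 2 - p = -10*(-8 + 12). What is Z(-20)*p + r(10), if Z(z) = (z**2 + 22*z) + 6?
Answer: -1318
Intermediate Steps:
p = 42 (p = 2 - (-10)*(-8 + 12) = 2 - (-10)*4 = 2 - 1*(-40) = 2 + 40 = 42)
r(s) = s + s**2
Z(z) = 6 + z**2 + 22*z
Z(-20)*p + r(10) = (6 + (-20)**2 + 22*(-20))*42 + 10*(1 + 10) = (6 + 400 - 440)*42 + 10*11 = -34*42 + 110 = -1428 + 110 = -1318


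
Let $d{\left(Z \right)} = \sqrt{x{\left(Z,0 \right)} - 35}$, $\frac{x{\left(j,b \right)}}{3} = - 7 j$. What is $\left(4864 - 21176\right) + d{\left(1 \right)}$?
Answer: $-16312 + 2 i \sqrt{14} \approx -16312.0 + 7.4833 i$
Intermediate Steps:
$x{\left(j,b \right)} = - 21 j$ ($x{\left(j,b \right)} = 3 \left(- 7 j\right) = - 21 j$)
$d{\left(Z \right)} = \sqrt{-35 - 21 Z}$ ($d{\left(Z \right)} = \sqrt{- 21 Z - 35} = \sqrt{-35 - 21 Z}$)
$\left(4864 - 21176\right) + d{\left(1 \right)} = \left(4864 - 21176\right) + \sqrt{-35 - 21} = -16312 + \sqrt{-56} = -16312 + 2 i \sqrt{14}$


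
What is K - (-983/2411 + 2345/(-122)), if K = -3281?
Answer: -959306181/294142 ≈ -3261.4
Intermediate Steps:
K - (-983/2411 + 2345/(-122)) = -3281 - (-983/2411 + 2345/(-122)) = -3281 - (-983*1/2411 + 2345*(-1/122)) = -3281 - (-983/2411 - 2345/122) = -3281 - 1*(-5773721/294142) = -3281 + 5773721/294142 = -959306181/294142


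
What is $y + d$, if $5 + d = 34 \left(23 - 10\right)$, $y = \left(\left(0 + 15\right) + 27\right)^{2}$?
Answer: $2201$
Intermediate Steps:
$y = 1764$ ($y = \left(15 + 27\right)^{2} = 42^{2} = 1764$)
$d = 437$ ($d = -5 + 34 \left(23 - 10\right) = -5 + 34 \cdot 13 = -5 + 442 = 437$)
$y + d = 1764 + 437 = 2201$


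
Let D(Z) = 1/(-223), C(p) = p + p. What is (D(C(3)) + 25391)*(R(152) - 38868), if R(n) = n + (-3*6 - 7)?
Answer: -219358980272/223 ≈ -9.8367e+8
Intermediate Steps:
C(p) = 2*p
D(Z) = -1/223
R(n) = -25 + n (R(n) = n + (-18 - 7) = n - 25 = -25 + n)
(D(C(3)) + 25391)*(R(152) - 38868) = (-1/223 + 25391)*((-25 + 152) - 38868) = 5662192*(127 - 38868)/223 = (5662192/223)*(-38741) = -219358980272/223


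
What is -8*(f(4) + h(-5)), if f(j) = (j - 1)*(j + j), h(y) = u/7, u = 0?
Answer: -192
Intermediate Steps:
h(y) = 0 (h(y) = 0/7 = 0*(⅐) = 0)
f(j) = 2*j*(-1 + j) (f(j) = (-1 + j)*(2*j) = 2*j*(-1 + j))
-8*(f(4) + h(-5)) = -8*(2*4*(-1 + 4) + 0) = -8*(2*4*3 + 0) = -8*(24 + 0) = -8*24 = -192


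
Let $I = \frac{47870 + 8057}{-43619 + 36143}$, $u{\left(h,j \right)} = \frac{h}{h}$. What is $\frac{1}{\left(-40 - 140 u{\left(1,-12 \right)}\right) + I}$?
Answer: $- \frac{7476}{1401607} \approx -0.0053339$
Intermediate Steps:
$u{\left(h,j \right)} = 1$
$I = - \frac{55927}{7476}$ ($I = \frac{55927}{-7476} = 55927 \left(- \frac{1}{7476}\right) = - \frac{55927}{7476} \approx -7.4809$)
$\frac{1}{\left(-40 - 140 u{\left(1,-12 \right)}\right) + I} = \frac{1}{\left(-40 - 140\right) - \frac{55927}{7476}} = \frac{1}{-180 - \frac{55927}{7476}} = \frac{1}{- \frac{1401607}{7476}} = - \frac{7476}{1401607}$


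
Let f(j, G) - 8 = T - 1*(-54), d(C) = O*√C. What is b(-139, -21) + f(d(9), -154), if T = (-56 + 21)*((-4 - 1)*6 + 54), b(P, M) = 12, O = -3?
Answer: -766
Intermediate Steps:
T = -840 (T = -35*(-5*6 + 54) = -35*(-30 + 54) = -35*24 = -840)
d(C) = -3*√C
f(j, G) = -778 (f(j, G) = 8 + (-840 - 1*(-54)) = 8 + (-840 + 54) = 8 - 786 = -778)
b(-139, -21) + f(d(9), -154) = 12 - 778 = -766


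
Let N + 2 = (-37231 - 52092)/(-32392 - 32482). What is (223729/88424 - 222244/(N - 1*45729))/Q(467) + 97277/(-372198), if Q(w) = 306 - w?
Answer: -9044877948164494223/29437241439769304568 ≈ -0.30726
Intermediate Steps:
N = -40425/64874 (N = -2 + (-37231 - 52092)/(-32392 - 32482) = -2 - 89323/(-64874) = -2 - 89323*(-1/64874) = -2 + 89323/64874 = -40425/64874 ≈ -0.62313)
(223729/88424 - 222244/(N - 1*45729))/Q(467) + 97277/(-372198) = (223729/88424 - 222244/(-40425/64874 - 1*45729))/(306 - 1*467) + 97277/(-372198) = (223729*(1/88424) - 222244/(-40425/64874 - 45729))/(306 - 467) + 97277*(-1/372198) = (223729/88424 - 222244/(-2966663571/64874))/(-161) - 1093/4182 = (223729/88424 - 222244*(-64874/2966663571))*(-1/161) - 1093/4182 = (223729/88424 + 14417857256/2966663571)*(-1/161) - 1093/4182 = (1938613284080803/262324259602104)*(-1/161) - 1093/4182 = -1938613284080803/42234205795938744 - 1093/4182 = -9044877948164494223/29437241439769304568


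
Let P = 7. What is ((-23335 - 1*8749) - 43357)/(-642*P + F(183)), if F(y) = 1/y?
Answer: 13805703/822401 ≈ 16.787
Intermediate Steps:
((-23335 - 1*8749) - 43357)/(-642*P + F(183)) = ((-23335 - 1*8749) - 43357)/(-642*7 + 1/183) = ((-23335 - 8749) - 43357)/(-4494 + 1/183) = (-32084 - 43357)/(-822401/183) = -75441*(-183/822401) = 13805703/822401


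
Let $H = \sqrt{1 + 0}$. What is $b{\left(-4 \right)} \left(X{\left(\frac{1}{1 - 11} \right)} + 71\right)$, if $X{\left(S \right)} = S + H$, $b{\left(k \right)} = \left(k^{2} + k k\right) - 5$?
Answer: $\frac{19413}{10} \approx 1941.3$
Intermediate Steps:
$b{\left(k \right)} = -5 + 2 k^{2}$ ($b{\left(k \right)} = \left(k^{2} + k^{2}\right) - 5 = 2 k^{2} - 5 = -5 + 2 k^{2}$)
$H = 1$ ($H = \sqrt{1} = 1$)
$X{\left(S \right)} = 1 + S$ ($X{\left(S \right)} = S + 1 = 1 + S$)
$b{\left(-4 \right)} \left(X{\left(\frac{1}{1 - 11} \right)} + 71\right) = \left(-5 + 2 \left(-4\right)^{2}\right) \left(\left(1 + \frac{1}{1 - 11}\right) + 71\right) = \left(-5 + 2 \cdot 16\right) \left(\left(1 + \frac{1}{-10}\right) + 71\right) = \left(-5 + 32\right) \left(\left(1 - \frac{1}{10}\right) + 71\right) = 27 \left(\frac{9}{10} + 71\right) = 27 \cdot \frac{719}{10} = \frac{19413}{10}$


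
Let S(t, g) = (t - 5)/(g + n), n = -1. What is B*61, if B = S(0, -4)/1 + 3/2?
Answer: 305/2 ≈ 152.50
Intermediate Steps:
S(t, g) = (-5 + t)/(-1 + g) (S(t, g) = (t - 5)/(g - 1) = (-5 + t)/(-1 + g))
B = 5/2 (B = ((-5 + 0)/(-1 - 4))/1 + 3/2 = (-5/(-5))*1 + 3*(½) = -⅕*(-5)*1 + 3/2 = 1*1 + 3/2 = 1 + 3/2 = 5/2 ≈ 2.5000)
B*61 = (5/2)*61 = 305/2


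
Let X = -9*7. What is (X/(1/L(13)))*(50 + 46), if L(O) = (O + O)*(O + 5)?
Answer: -2830464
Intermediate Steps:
X = -63
L(O) = 2*O*(5 + O) (L(O) = (2*O)*(5 + O) = 2*O*(5 + O))
(X/(1/L(13)))*(50 + 46) = (-63*2*13*(5 + 13))*(50 + 46) = -63*2*13*18*96 = -63/(1/468)*96 = -63/1/468*96 = -63*468*96 = -29484*96 = -2830464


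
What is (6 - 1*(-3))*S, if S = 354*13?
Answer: 41418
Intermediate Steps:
S = 4602
(6 - 1*(-3))*S = (6 - 1*(-3))*4602 = (6 + 3)*4602 = 9*4602 = 41418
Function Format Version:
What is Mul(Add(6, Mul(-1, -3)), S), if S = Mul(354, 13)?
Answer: 41418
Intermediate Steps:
S = 4602
Mul(Add(6, Mul(-1, -3)), S) = Mul(Add(6, Mul(-1, -3)), 4602) = Mul(Add(6, 3), 4602) = Mul(9, 4602) = 41418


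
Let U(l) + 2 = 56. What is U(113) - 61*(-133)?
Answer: 8167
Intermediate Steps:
U(l) = 54 (U(l) = -2 + 56 = 54)
U(113) - 61*(-133) = 54 - 61*(-133) = 54 - 1*(-8113) = 54 + 8113 = 8167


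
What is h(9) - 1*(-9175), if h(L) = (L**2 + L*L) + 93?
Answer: 9430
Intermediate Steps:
h(L) = 93 + 2*L**2 (h(L) = (L**2 + L**2) + 93 = 2*L**2 + 93 = 93 + 2*L**2)
h(9) - 1*(-9175) = (93 + 2*9**2) - 1*(-9175) = (93 + 2*81) + 9175 = (93 + 162) + 9175 = 255 + 9175 = 9430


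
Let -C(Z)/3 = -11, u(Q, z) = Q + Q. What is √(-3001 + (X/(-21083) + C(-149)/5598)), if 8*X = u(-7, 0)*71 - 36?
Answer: I*√4644643174905835965/39340878 ≈ 54.781*I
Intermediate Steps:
u(Q, z) = 2*Q
C(Z) = 33 (C(Z) = -3*(-11) = 33)
X = -515/4 (X = ((2*(-7))*71 - 36)/8 = (-14*71 - 36)/8 = (-994 - 36)/8 = (⅛)*(-1030) = -515/4 ≈ -128.75)
√(-3001 + (X/(-21083) + C(-149)/5598)) = √(-3001 + (-515/4/(-21083) + 33/5598)) = √(-3001 + (-515/4*(-1/21083) + 33*(1/5598))) = √(-3001 + (515/84332 + 11/1866)) = √(-3001 + 944321/78681756) = √(-236123005435/78681756) = I*√4644643174905835965/39340878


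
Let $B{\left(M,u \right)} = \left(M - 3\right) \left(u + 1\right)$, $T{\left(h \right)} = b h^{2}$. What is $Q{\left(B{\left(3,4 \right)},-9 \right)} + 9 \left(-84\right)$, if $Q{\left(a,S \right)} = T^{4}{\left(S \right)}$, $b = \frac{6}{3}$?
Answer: $688746780$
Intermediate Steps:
$b = 2$ ($b = 6 \cdot \frac{1}{3} = 2$)
$T{\left(h \right)} = 2 h^{2}$
$B{\left(M,u \right)} = \left(1 + u\right) \left(-3 + M\right)$ ($B{\left(M,u \right)} = \left(-3 + M\right) \left(1 + u\right) = \left(1 + u\right) \left(-3 + M\right)$)
$Q{\left(a,S \right)} = 16 S^{8}$ ($Q{\left(a,S \right)} = \left(2 S^{2}\right)^{4} = 16 S^{8}$)
$Q{\left(B{\left(3,4 \right)},-9 \right)} + 9 \left(-84\right) = 16 \left(-9\right)^{8} + 9 \left(-84\right) = 16 \cdot 43046721 - 756 = 688747536 - 756 = 688746780$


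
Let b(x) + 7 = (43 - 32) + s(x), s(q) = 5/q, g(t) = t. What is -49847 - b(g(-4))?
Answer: -199399/4 ≈ -49850.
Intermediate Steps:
b(x) = 4 + 5/x (b(x) = -7 + ((43 - 32) + 5/x) = -7 + (11 + 5/x) = 4 + 5/x)
-49847 - b(g(-4)) = -49847 - (4 + 5/(-4)) = -49847 - (4 + 5*(-¼)) = -49847 - (4 - 5/4) = -49847 - 1*11/4 = -49847 - 11/4 = -199399/4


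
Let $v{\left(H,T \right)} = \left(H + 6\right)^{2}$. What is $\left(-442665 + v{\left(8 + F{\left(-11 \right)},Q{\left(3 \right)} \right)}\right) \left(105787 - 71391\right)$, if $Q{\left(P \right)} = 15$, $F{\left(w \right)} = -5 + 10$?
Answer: $-15213488384$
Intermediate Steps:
$F{\left(w \right)} = 5$
$v{\left(H,T \right)} = \left(6 + H\right)^{2}$
$\left(-442665 + v{\left(8 + F{\left(-11 \right)},Q{\left(3 \right)} \right)}\right) \left(105787 - 71391\right) = \left(-442665 + \left(6 + \left(8 + 5\right)\right)^{2}\right) \left(105787 - 71391\right) = \left(-442665 + \left(6 + 13\right)^{2}\right) 34396 = \left(-442665 + 19^{2}\right) 34396 = \left(-442665 + 361\right) 34396 = \left(-442304\right) 34396 = -15213488384$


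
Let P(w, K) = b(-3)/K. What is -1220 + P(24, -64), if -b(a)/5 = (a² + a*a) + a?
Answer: -78005/64 ≈ -1218.8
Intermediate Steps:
b(a) = -10*a² - 5*a (b(a) = -5*((a² + a*a) + a) = -5*((a² + a²) + a) = -5*(2*a² + a) = -5*(a + 2*a²) = -10*a² - 5*a)
P(w, K) = -75/K (P(w, K) = (-5*(-3)*(1 + 2*(-3)))/K = (-5*(-3)*(1 - 6))/K = (-5*(-3)*(-5))/K = -75/K)
-1220 + P(24, -64) = -1220 - 75/(-64) = -1220 - 75*(-1/64) = -1220 + 75/64 = -78005/64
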